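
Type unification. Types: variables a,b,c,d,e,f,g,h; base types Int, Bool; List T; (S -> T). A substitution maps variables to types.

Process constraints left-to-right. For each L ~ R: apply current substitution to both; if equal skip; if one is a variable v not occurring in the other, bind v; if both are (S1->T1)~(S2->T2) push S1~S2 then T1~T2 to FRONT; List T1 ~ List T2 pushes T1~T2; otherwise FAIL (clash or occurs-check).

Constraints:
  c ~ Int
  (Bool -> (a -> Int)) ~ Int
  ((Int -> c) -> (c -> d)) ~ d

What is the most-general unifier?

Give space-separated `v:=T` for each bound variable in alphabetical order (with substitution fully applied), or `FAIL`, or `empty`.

Answer: FAIL

Derivation:
step 1: unify c ~ Int  [subst: {-} | 2 pending]
  bind c := Int
step 2: unify (Bool -> (a -> Int)) ~ Int  [subst: {c:=Int} | 1 pending]
  clash: (Bool -> (a -> Int)) vs Int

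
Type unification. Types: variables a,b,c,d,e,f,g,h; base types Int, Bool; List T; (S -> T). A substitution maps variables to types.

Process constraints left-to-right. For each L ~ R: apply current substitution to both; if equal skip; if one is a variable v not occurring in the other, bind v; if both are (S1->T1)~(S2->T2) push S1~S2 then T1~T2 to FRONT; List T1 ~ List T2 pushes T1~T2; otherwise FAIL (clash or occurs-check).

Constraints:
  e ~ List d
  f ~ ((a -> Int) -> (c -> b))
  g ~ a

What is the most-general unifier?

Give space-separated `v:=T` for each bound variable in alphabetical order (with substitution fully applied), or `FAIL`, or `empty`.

Answer: e:=List d f:=((a -> Int) -> (c -> b)) g:=a

Derivation:
step 1: unify e ~ List d  [subst: {-} | 2 pending]
  bind e := List d
step 2: unify f ~ ((a -> Int) -> (c -> b))  [subst: {e:=List d} | 1 pending]
  bind f := ((a -> Int) -> (c -> b))
step 3: unify g ~ a  [subst: {e:=List d, f:=((a -> Int) -> (c -> b))} | 0 pending]
  bind g := a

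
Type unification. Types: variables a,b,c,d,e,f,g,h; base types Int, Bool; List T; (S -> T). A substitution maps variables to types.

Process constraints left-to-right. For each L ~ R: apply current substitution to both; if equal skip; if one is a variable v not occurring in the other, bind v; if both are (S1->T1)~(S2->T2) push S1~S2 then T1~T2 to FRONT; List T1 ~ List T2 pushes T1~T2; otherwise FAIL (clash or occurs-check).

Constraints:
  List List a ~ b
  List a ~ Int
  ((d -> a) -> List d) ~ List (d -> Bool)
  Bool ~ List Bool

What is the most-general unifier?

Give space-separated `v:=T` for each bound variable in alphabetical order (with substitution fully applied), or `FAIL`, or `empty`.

Answer: FAIL

Derivation:
step 1: unify List List a ~ b  [subst: {-} | 3 pending]
  bind b := List List a
step 2: unify List a ~ Int  [subst: {b:=List List a} | 2 pending]
  clash: List a vs Int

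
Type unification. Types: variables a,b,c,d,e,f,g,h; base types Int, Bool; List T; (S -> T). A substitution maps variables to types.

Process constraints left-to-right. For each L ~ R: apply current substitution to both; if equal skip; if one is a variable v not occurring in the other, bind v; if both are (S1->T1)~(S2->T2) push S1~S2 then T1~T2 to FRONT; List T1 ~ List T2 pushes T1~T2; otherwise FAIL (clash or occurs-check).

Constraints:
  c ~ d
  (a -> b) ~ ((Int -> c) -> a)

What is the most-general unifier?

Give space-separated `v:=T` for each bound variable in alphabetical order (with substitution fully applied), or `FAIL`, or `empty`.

step 1: unify c ~ d  [subst: {-} | 1 pending]
  bind c := d
step 2: unify (a -> b) ~ ((Int -> d) -> a)  [subst: {c:=d} | 0 pending]
  -> decompose arrow: push a~(Int -> d), b~a
step 3: unify a ~ (Int -> d)  [subst: {c:=d} | 1 pending]
  bind a := (Int -> d)
step 4: unify b ~ (Int -> d)  [subst: {c:=d, a:=(Int -> d)} | 0 pending]
  bind b := (Int -> d)

Answer: a:=(Int -> d) b:=(Int -> d) c:=d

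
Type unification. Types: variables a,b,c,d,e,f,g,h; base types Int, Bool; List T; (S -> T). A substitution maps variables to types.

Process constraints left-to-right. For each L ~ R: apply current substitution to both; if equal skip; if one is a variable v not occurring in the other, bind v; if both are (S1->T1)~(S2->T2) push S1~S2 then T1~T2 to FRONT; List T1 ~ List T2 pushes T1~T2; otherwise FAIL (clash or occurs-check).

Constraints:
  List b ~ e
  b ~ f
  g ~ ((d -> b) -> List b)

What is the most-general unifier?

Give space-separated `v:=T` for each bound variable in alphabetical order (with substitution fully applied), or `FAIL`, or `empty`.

step 1: unify List b ~ e  [subst: {-} | 2 pending]
  bind e := List b
step 2: unify b ~ f  [subst: {e:=List b} | 1 pending]
  bind b := f
step 3: unify g ~ ((d -> f) -> List f)  [subst: {e:=List b, b:=f} | 0 pending]
  bind g := ((d -> f) -> List f)

Answer: b:=f e:=List f g:=((d -> f) -> List f)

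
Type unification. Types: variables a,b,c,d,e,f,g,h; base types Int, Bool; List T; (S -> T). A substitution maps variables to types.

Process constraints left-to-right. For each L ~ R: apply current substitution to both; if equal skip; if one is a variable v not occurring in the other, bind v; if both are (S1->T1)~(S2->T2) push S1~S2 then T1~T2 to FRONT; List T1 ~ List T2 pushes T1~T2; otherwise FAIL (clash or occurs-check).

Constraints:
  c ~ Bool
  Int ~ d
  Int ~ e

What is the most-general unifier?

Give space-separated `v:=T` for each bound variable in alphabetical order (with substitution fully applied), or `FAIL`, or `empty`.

step 1: unify c ~ Bool  [subst: {-} | 2 pending]
  bind c := Bool
step 2: unify Int ~ d  [subst: {c:=Bool} | 1 pending]
  bind d := Int
step 3: unify Int ~ e  [subst: {c:=Bool, d:=Int} | 0 pending]
  bind e := Int

Answer: c:=Bool d:=Int e:=Int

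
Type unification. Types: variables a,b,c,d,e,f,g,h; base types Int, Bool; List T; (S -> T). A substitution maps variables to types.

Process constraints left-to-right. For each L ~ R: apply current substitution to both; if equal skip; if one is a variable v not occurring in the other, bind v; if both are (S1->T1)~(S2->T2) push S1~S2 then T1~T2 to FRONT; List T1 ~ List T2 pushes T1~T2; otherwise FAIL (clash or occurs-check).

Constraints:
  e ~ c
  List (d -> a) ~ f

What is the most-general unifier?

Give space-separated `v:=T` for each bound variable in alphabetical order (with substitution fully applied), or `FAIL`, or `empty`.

step 1: unify e ~ c  [subst: {-} | 1 pending]
  bind e := c
step 2: unify List (d -> a) ~ f  [subst: {e:=c} | 0 pending]
  bind f := List (d -> a)

Answer: e:=c f:=List (d -> a)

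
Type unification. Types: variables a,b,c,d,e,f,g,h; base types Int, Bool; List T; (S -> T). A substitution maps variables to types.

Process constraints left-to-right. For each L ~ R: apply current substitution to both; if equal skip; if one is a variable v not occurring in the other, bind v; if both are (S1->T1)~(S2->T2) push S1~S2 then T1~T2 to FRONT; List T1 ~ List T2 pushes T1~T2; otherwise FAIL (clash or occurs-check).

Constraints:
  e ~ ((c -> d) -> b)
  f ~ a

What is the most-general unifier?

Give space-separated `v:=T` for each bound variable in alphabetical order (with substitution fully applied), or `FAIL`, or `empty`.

step 1: unify e ~ ((c -> d) -> b)  [subst: {-} | 1 pending]
  bind e := ((c -> d) -> b)
step 2: unify f ~ a  [subst: {e:=((c -> d) -> b)} | 0 pending]
  bind f := a

Answer: e:=((c -> d) -> b) f:=a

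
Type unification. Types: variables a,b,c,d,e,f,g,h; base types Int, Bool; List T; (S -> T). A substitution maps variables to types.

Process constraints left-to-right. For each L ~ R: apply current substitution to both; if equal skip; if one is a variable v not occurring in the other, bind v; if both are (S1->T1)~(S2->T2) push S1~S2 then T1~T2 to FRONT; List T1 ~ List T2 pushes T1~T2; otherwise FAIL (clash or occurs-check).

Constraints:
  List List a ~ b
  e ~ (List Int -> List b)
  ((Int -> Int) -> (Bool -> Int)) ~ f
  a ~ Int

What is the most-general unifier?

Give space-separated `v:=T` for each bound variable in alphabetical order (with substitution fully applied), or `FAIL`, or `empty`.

Answer: a:=Int b:=List List Int e:=(List Int -> List List List Int) f:=((Int -> Int) -> (Bool -> Int))

Derivation:
step 1: unify List List a ~ b  [subst: {-} | 3 pending]
  bind b := List List a
step 2: unify e ~ (List Int -> List List List a)  [subst: {b:=List List a} | 2 pending]
  bind e := (List Int -> List List List a)
step 3: unify ((Int -> Int) -> (Bool -> Int)) ~ f  [subst: {b:=List List a, e:=(List Int -> List List List a)} | 1 pending]
  bind f := ((Int -> Int) -> (Bool -> Int))
step 4: unify a ~ Int  [subst: {b:=List List a, e:=(List Int -> List List List a), f:=((Int -> Int) -> (Bool -> Int))} | 0 pending]
  bind a := Int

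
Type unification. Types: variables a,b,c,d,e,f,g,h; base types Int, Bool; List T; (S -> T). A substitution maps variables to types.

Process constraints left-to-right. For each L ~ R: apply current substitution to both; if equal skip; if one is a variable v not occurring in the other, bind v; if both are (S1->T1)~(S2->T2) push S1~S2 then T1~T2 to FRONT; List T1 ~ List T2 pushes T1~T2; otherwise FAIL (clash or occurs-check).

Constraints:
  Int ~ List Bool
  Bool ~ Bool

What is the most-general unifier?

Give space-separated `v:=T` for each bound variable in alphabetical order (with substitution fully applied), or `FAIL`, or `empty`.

Answer: FAIL

Derivation:
step 1: unify Int ~ List Bool  [subst: {-} | 1 pending]
  clash: Int vs List Bool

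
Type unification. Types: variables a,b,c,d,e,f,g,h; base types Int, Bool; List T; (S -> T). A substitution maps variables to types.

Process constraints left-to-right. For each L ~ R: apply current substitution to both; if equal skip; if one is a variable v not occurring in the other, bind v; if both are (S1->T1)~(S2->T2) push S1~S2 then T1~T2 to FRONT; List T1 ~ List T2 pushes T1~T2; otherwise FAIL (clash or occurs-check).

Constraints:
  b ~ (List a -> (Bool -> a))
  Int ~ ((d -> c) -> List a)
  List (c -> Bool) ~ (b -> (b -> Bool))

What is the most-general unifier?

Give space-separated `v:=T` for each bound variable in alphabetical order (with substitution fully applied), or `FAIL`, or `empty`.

step 1: unify b ~ (List a -> (Bool -> a))  [subst: {-} | 2 pending]
  bind b := (List a -> (Bool -> a))
step 2: unify Int ~ ((d -> c) -> List a)  [subst: {b:=(List a -> (Bool -> a))} | 1 pending]
  clash: Int vs ((d -> c) -> List a)

Answer: FAIL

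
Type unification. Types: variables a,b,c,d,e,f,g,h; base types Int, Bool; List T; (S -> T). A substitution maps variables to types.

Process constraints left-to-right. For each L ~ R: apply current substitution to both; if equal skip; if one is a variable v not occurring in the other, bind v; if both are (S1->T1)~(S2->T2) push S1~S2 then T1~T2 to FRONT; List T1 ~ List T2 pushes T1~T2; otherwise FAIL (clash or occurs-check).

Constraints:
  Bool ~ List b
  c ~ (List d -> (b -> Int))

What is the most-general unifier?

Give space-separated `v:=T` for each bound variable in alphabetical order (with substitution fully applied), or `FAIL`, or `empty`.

step 1: unify Bool ~ List b  [subst: {-} | 1 pending]
  clash: Bool vs List b

Answer: FAIL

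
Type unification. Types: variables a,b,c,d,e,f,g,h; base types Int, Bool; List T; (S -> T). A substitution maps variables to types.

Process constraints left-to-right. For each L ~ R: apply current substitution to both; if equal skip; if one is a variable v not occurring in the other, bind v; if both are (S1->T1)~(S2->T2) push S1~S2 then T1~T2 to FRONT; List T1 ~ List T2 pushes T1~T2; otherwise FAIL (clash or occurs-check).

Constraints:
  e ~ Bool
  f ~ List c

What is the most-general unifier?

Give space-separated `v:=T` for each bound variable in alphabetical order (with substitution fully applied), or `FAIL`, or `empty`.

step 1: unify e ~ Bool  [subst: {-} | 1 pending]
  bind e := Bool
step 2: unify f ~ List c  [subst: {e:=Bool} | 0 pending]
  bind f := List c

Answer: e:=Bool f:=List c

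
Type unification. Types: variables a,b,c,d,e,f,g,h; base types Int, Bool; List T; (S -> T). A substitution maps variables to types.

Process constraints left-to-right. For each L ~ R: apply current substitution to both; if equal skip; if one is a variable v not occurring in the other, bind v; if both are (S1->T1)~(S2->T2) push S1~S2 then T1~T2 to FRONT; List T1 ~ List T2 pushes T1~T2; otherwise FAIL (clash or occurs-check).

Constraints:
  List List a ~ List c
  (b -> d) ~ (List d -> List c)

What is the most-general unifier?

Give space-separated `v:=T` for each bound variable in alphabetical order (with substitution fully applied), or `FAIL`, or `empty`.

Answer: b:=List List List a c:=List a d:=List List a

Derivation:
step 1: unify List List a ~ List c  [subst: {-} | 1 pending]
  -> decompose List: push List a~c
step 2: unify List a ~ c  [subst: {-} | 1 pending]
  bind c := List a
step 3: unify (b -> d) ~ (List d -> List List a)  [subst: {c:=List a} | 0 pending]
  -> decompose arrow: push b~List d, d~List List a
step 4: unify b ~ List d  [subst: {c:=List a} | 1 pending]
  bind b := List d
step 5: unify d ~ List List a  [subst: {c:=List a, b:=List d} | 0 pending]
  bind d := List List a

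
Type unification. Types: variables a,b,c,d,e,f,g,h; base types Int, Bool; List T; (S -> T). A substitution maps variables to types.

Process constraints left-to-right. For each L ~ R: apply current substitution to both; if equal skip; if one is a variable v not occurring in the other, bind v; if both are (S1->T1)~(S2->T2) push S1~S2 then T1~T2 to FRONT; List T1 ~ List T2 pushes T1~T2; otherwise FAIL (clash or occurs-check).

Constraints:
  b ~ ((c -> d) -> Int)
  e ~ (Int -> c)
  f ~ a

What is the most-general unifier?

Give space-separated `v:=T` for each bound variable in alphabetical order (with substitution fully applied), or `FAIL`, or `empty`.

step 1: unify b ~ ((c -> d) -> Int)  [subst: {-} | 2 pending]
  bind b := ((c -> d) -> Int)
step 2: unify e ~ (Int -> c)  [subst: {b:=((c -> d) -> Int)} | 1 pending]
  bind e := (Int -> c)
step 3: unify f ~ a  [subst: {b:=((c -> d) -> Int), e:=(Int -> c)} | 0 pending]
  bind f := a

Answer: b:=((c -> d) -> Int) e:=(Int -> c) f:=a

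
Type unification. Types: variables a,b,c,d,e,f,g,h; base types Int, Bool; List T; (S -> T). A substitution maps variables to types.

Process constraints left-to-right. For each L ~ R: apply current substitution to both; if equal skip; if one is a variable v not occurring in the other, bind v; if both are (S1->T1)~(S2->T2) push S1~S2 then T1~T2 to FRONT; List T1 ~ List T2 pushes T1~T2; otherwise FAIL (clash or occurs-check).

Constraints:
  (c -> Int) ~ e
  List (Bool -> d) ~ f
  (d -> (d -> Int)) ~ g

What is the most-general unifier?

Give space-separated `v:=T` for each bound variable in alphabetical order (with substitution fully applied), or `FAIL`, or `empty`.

Answer: e:=(c -> Int) f:=List (Bool -> d) g:=(d -> (d -> Int))

Derivation:
step 1: unify (c -> Int) ~ e  [subst: {-} | 2 pending]
  bind e := (c -> Int)
step 2: unify List (Bool -> d) ~ f  [subst: {e:=(c -> Int)} | 1 pending]
  bind f := List (Bool -> d)
step 3: unify (d -> (d -> Int)) ~ g  [subst: {e:=(c -> Int), f:=List (Bool -> d)} | 0 pending]
  bind g := (d -> (d -> Int))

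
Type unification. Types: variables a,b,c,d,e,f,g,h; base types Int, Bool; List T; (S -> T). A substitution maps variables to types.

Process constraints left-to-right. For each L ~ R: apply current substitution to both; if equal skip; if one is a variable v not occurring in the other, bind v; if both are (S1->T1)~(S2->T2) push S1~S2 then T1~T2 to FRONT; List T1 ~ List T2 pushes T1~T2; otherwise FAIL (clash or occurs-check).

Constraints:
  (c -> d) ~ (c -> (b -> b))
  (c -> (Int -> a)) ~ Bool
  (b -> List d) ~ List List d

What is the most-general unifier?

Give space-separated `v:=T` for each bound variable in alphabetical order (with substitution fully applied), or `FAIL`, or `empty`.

Answer: FAIL

Derivation:
step 1: unify (c -> d) ~ (c -> (b -> b))  [subst: {-} | 2 pending]
  -> decompose arrow: push c~c, d~(b -> b)
step 2: unify c ~ c  [subst: {-} | 3 pending]
  -> identical, skip
step 3: unify d ~ (b -> b)  [subst: {-} | 2 pending]
  bind d := (b -> b)
step 4: unify (c -> (Int -> a)) ~ Bool  [subst: {d:=(b -> b)} | 1 pending]
  clash: (c -> (Int -> a)) vs Bool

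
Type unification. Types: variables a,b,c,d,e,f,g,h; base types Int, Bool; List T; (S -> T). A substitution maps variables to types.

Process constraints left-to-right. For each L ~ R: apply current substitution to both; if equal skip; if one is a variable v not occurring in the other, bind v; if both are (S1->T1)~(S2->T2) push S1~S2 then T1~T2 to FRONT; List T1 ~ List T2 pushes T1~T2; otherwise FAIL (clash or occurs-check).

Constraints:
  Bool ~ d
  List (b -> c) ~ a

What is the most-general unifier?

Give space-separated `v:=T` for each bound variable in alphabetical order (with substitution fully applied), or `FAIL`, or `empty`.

Answer: a:=List (b -> c) d:=Bool

Derivation:
step 1: unify Bool ~ d  [subst: {-} | 1 pending]
  bind d := Bool
step 2: unify List (b -> c) ~ a  [subst: {d:=Bool} | 0 pending]
  bind a := List (b -> c)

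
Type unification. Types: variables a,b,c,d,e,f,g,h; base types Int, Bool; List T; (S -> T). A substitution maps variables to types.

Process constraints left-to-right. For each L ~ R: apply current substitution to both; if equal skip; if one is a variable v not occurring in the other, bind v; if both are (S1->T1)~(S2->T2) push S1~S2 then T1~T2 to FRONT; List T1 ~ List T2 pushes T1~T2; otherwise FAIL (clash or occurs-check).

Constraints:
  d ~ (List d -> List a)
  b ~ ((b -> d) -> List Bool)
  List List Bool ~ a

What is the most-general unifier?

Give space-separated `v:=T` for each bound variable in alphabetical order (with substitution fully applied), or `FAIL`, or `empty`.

step 1: unify d ~ (List d -> List a)  [subst: {-} | 2 pending]
  occurs-check fail: d in (List d -> List a)

Answer: FAIL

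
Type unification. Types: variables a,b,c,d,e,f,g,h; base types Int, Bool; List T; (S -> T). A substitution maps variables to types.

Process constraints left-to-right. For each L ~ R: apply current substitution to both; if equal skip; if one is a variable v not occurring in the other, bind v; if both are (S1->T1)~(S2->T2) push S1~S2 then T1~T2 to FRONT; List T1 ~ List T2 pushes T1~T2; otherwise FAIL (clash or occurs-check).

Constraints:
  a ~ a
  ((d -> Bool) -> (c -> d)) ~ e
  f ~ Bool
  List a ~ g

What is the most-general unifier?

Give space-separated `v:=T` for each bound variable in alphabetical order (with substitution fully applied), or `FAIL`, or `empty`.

Answer: e:=((d -> Bool) -> (c -> d)) f:=Bool g:=List a

Derivation:
step 1: unify a ~ a  [subst: {-} | 3 pending]
  -> identical, skip
step 2: unify ((d -> Bool) -> (c -> d)) ~ e  [subst: {-} | 2 pending]
  bind e := ((d -> Bool) -> (c -> d))
step 3: unify f ~ Bool  [subst: {e:=((d -> Bool) -> (c -> d))} | 1 pending]
  bind f := Bool
step 4: unify List a ~ g  [subst: {e:=((d -> Bool) -> (c -> d)), f:=Bool} | 0 pending]
  bind g := List a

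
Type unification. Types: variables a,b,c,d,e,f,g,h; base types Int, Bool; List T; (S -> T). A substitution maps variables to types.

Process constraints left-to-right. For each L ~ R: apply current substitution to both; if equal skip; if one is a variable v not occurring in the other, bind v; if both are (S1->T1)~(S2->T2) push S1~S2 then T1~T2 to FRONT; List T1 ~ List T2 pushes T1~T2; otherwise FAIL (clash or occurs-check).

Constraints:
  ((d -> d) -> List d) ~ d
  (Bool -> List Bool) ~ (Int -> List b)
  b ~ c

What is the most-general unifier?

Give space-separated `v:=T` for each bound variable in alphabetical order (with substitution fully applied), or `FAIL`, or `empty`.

Answer: FAIL

Derivation:
step 1: unify ((d -> d) -> List d) ~ d  [subst: {-} | 2 pending]
  occurs-check fail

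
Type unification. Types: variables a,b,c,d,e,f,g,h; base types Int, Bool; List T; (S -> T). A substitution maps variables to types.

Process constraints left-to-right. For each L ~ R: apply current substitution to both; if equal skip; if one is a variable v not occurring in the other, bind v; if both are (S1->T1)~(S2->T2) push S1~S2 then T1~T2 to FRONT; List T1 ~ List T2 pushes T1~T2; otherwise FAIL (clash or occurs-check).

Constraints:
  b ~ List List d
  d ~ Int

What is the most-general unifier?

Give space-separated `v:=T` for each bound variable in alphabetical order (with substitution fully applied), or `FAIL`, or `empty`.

Answer: b:=List List Int d:=Int

Derivation:
step 1: unify b ~ List List d  [subst: {-} | 1 pending]
  bind b := List List d
step 2: unify d ~ Int  [subst: {b:=List List d} | 0 pending]
  bind d := Int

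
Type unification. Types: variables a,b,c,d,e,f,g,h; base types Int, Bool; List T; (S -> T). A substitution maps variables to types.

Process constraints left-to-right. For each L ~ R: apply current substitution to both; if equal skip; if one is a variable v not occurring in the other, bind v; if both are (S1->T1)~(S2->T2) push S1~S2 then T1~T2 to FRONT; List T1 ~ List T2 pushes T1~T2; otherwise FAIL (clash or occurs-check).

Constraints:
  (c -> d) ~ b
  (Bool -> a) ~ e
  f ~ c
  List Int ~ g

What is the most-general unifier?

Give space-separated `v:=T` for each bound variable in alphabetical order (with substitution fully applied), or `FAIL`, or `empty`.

Answer: b:=(c -> d) e:=(Bool -> a) f:=c g:=List Int

Derivation:
step 1: unify (c -> d) ~ b  [subst: {-} | 3 pending]
  bind b := (c -> d)
step 2: unify (Bool -> a) ~ e  [subst: {b:=(c -> d)} | 2 pending]
  bind e := (Bool -> a)
step 3: unify f ~ c  [subst: {b:=(c -> d), e:=(Bool -> a)} | 1 pending]
  bind f := c
step 4: unify List Int ~ g  [subst: {b:=(c -> d), e:=(Bool -> a), f:=c} | 0 pending]
  bind g := List Int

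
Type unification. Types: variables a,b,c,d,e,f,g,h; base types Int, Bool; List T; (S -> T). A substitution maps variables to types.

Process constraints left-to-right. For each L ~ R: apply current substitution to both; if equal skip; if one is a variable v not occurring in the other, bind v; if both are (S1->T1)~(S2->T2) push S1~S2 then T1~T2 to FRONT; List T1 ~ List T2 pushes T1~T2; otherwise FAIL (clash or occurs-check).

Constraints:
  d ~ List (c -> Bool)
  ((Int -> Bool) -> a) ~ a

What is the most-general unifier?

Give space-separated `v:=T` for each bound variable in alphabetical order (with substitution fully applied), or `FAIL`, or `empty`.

Answer: FAIL

Derivation:
step 1: unify d ~ List (c -> Bool)  [subst: {-} | 1 pending]
  bind d := List (c -> Bool)
step 2: unify ((Int -> Bool) -> a) ~ a  [subst: {d:=List (c -> Bool)} | 0 pending]
  occurs-check fail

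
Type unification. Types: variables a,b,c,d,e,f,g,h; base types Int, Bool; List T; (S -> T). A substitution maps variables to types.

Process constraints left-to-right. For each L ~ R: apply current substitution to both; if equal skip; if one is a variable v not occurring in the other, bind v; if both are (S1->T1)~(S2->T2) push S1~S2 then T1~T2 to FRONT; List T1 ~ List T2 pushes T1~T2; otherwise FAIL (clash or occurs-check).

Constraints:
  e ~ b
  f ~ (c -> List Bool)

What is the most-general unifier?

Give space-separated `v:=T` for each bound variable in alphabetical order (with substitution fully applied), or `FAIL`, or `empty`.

Answer: e:=b f:=(c -> List Bool)

Derivation:
step 1: unify e ~ b  [subst: {-} | 1 pending]
  bind e := b
step 2: unify f ~ (c -> List Bool)  [subst: {e:=b} | 0 pending]
  bind f := (c -> List Bool)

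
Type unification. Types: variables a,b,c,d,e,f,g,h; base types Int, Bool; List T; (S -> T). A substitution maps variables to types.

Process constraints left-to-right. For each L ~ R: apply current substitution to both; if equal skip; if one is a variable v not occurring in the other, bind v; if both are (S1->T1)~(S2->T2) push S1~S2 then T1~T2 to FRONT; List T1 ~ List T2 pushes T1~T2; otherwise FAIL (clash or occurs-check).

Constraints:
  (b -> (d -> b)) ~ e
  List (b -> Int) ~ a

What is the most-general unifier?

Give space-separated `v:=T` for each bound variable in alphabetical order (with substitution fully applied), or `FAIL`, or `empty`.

Answer: a:=List (b -> Int) e:=(b -> (d -> b))

Derivation:
step 1: unify (b -> (d -> b)) ~ e  [subst: {-} | 1 pending]
  bind e := (b -> (d -> b))
step 2: unify List (b -> Int) ~ a  [subst: {e:=(b -> (d -> b))} | 0 pending]
  bind a := List (b -> Int)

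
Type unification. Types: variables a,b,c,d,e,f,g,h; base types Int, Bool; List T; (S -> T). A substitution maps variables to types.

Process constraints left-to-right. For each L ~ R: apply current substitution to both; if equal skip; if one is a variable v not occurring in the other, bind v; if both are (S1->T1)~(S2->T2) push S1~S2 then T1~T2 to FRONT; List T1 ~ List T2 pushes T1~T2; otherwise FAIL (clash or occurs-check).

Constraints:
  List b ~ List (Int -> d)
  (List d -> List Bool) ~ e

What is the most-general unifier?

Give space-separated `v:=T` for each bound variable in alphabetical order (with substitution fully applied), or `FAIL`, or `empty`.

step 1: unify List b ~ List (Int -> d)  [subst: {-} | 1 pending]
  -> decompose List: push b~(Int -> d)
step 2: unify b ~ (Int -> d)  [subst: {-} | 1 pending]
  bind b := (Int -> d)
step 3: unify (List d -> List Bool) ~ e  [subst: {b:=(Int -> d)} | 0 pending]
  bind e := (List d -> List Bool)

Answer: b:=(Int -> d) e:=(List d -> List Bool)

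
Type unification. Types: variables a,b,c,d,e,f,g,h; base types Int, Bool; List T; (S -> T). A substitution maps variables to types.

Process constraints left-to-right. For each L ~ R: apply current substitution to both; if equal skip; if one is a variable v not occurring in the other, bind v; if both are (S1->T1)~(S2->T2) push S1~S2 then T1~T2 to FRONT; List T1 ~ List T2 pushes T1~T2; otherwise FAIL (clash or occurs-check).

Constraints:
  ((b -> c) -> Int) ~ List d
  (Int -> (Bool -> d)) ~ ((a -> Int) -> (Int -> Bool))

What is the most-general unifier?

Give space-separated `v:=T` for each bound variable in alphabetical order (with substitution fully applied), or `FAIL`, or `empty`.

Answer: FAIL

Derivation:
step 1: unify ((b -> c) -> Int) ~ List d  [subst: {-} | 1 pending]
  clash: ((b -> c) -> Int) vs List d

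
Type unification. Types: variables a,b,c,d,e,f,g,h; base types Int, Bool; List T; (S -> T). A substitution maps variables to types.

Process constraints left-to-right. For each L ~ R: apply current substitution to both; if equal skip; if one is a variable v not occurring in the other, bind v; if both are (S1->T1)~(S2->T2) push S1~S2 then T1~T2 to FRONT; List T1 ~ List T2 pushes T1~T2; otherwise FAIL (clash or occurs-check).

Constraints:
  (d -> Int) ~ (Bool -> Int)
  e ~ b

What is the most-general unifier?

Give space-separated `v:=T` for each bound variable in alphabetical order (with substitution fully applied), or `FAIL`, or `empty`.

step 1: unify (d -> Int) ~ (Bool -> Int)  [subst: {-} | 1 pending]
  -> decompose arrow: push d~Bool, Int~Int
step 2: unify d ~ Bool  [subst: {-} | 2 pending]
  bind d := Bool
step 3: unify Int ~ Int  [subst: {d:=Bool} | 1 pending]
  -> identical, skip
step 4: unify e ~ b  [subst: {d:=Bool} | 0 pending]
  bind e := b

Answer: d:=Bool e:=b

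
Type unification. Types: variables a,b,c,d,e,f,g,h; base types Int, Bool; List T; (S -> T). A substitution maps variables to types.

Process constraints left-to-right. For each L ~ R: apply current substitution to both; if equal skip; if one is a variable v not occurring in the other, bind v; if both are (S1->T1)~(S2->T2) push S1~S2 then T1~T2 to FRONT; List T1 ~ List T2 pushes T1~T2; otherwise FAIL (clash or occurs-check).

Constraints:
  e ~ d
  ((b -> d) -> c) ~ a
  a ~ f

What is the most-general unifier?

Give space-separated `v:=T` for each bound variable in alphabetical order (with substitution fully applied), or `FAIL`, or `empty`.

step 1: unify e ~ d  [subst: {-} | 2 pending]
  bind e := d
step 2: unify ((b -> d) -> c) ~ a  [subst: {e:=d} | 1 pending]
  bind a := ((b -> d) -> c)
step 3: unify ((b -> d) -> c) ~ f  [subst: {e:=d, a:=((b -> d) -> c)} | 0 pending]
  bind f := ((b -> d) -> c)

Answer: a:=((b -> d) -> c) e:=d f:=((b -> d) -> c)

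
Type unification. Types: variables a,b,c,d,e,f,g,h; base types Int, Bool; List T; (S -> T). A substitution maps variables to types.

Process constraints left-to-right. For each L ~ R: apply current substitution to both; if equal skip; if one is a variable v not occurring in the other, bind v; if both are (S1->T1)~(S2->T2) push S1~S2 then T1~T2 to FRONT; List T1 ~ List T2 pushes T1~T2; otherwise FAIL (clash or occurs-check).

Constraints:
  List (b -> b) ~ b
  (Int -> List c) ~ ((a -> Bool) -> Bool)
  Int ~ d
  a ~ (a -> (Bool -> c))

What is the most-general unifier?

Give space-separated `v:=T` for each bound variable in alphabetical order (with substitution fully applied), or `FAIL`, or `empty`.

step 1: unify List (b -> b) ~ b  [subst: {-} | 3 pending]
  occurs-check fail

Answer: FAIL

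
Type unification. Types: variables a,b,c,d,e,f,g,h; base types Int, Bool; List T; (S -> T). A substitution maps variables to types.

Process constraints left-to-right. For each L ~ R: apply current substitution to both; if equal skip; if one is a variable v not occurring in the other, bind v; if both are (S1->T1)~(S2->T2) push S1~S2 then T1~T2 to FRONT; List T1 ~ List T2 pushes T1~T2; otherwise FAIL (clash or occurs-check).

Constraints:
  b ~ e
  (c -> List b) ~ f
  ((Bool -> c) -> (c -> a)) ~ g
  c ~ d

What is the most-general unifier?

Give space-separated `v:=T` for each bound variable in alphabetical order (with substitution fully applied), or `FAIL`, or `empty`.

step 1: unify b ~ e  [subst: {-} | 3 pending]
  bind b := e
step 2: unify (c -> List e) ~ f  [subst: {b:=e} | 2 pending]
  bind f := (c -> List e)
step 3: unify ((Bool -> c) -> (c -> a)) ~ g  [subst: {b:=e, f:=(c -> List e)} | 1 pending]
  bind g := ((Bool -> c) -> (c -> a))
step 4: unify c ~ d  [subst: {b:=e, f:=(c -> List e), g:=((Bool -> c) -> (c -> a))} | 0 pending]
  bind c := d

Answer: b:=e c:=d f:=(d -> List e) g:=((Bool -> d) -> (d -> a))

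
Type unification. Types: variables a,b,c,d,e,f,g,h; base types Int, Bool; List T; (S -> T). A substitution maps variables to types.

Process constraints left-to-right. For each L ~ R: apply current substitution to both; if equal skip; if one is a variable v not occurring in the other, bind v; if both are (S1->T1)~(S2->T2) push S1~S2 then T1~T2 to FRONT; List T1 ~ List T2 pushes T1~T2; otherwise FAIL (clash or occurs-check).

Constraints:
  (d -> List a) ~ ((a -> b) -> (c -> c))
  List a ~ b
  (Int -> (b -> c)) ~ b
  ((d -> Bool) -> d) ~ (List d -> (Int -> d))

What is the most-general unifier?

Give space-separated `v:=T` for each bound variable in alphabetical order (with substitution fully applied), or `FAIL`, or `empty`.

Answer: FAIL

Derivation:
step 1: unify (d -> List a) ~ ((a -> b) -> (c -> c))  [subst: {-} | 3 pending]
  -> decompose arrow: push d~(a -> b), List a~(c -> c)
step 2: unify d ~ (a -> b)  [subst: {-} | 4 pending]
  bind d := (a -> b)
step 3: unify List a ~ (c -> c)  [subst: {d:=(a -> b)} | 3 pending]
  clash: List a vs (c -> c)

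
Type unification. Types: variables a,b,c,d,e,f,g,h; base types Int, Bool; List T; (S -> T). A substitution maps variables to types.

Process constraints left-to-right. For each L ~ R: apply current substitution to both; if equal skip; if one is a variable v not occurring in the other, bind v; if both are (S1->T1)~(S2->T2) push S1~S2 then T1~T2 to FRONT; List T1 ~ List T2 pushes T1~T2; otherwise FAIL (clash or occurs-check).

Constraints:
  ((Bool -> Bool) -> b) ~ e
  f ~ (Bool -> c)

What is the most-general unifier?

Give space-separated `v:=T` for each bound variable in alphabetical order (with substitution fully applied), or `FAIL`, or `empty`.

Answer: e:=((Bool -> Bool) -> b) f:=(Bool -> c)

Derivation:
step 1: unify ((Bool -> Bool) -> b) ~ e  [subst: {-} | 1 pending]
  bind e := ((Bool -> Bool) -> b)
step 2: unify f ~ (Bool -> c)  [subst: {e:=((Bool -> Bool) -> b)} | 0 pending]
  bind f := (Bool -> c)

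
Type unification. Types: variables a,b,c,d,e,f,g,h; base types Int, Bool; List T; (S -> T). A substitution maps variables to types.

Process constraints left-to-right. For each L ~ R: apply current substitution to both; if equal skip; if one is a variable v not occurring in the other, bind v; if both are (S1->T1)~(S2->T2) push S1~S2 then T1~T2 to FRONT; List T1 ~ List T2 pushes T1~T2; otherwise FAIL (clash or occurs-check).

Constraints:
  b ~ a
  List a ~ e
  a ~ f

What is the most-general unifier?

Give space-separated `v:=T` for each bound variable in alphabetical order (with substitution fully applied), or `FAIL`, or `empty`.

step 1: unify b ~ a  [subst: {-} | 2 pending]
  bind b := a
step 2: unify List a ~ e  [subst: {b:=a} | 1 pending]
  bind e := List a
step 3: unify a ~ f  [subst: {b:=a, e:=List a} | 0 pending]
  bind a := f

Answer: a:=f b:=f e:=List f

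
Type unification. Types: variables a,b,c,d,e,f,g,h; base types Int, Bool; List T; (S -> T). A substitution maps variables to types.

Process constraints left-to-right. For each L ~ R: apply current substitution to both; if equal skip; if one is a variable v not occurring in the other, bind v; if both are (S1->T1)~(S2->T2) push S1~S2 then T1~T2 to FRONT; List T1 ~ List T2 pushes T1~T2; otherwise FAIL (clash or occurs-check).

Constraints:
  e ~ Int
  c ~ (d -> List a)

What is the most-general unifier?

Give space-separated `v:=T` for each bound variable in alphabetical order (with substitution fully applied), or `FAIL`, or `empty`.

Answer: c:=(d -> List a) e:=Int

Derivation:
step 1: unify e ~ Int  [subst: {-} | 1 pending]
  bind e := Int
step 2: unify c ~ (d -> List a)  [subst: {e:=Int} | 0 pending]
  bind c := (d -> List a)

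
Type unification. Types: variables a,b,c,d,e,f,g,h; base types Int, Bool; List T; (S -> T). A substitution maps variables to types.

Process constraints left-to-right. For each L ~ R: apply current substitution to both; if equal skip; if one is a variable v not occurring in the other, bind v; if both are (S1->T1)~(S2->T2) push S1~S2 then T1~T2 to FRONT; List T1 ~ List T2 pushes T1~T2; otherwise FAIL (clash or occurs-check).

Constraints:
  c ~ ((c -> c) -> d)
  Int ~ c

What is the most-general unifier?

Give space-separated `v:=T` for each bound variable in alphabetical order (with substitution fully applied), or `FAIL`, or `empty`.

step 1: unify c ~ ((c -> c) -> d)  [subst: {-} | 1 pending]
  occurs-check fail: c in ((c -> c) -> d)

Answer: FAIL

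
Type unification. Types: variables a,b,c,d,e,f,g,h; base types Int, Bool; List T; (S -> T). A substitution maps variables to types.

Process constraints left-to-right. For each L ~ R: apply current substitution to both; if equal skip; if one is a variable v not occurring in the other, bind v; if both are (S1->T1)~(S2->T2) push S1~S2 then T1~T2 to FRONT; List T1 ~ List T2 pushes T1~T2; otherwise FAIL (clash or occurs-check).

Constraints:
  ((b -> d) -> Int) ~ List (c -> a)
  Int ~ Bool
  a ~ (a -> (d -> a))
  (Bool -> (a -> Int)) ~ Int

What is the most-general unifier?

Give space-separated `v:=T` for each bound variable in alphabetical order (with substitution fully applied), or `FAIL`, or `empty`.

step 1: unify ((b -> d) -> Int) ~ List (c -> a)  [subst: {-} | 3 pending]
  clash: ((b -> d) -> Int) vs List (c -> a)

Answer: FAIL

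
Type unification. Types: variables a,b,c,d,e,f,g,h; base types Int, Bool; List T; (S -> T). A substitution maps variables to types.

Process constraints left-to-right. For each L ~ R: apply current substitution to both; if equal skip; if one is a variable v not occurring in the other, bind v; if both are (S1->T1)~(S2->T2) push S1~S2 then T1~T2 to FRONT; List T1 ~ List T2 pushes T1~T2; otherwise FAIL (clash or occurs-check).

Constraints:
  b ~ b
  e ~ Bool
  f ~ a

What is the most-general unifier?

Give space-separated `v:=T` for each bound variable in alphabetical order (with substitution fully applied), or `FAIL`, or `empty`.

step 1: unify b ~ b  [subst: {-} | 2 pending]
  -> identical, skip
step 2: unify e ~ Bool  [subst: {-} | 1 pending]
  bind e := Bool
step 3: unify f ~ a  [subst: {e:=Bool} | 0 pending]
  bind f := a

Answer: e:=Bool f:=a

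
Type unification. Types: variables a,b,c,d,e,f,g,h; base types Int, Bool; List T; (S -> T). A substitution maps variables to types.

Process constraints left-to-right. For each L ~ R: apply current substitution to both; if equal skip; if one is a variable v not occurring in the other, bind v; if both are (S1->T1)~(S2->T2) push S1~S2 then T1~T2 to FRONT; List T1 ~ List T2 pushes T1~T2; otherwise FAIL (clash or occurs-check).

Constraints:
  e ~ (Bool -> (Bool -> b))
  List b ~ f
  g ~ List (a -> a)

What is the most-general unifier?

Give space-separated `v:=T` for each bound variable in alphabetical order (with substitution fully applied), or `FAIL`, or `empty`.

step 1: unify e ~ (Bool -> (Bool -> b))  [subst: {-} | 2 pending]
  bind e := (Bool -> (Bool -> b))
step 2: unify List b ~ f  [subst: {e:=(Bool -> (Bool -> b))} | 1 pending]
  bind f := List b
step 3: unify g ~ List (a -> a)  [subst: {e:=(Bool -> (Bool -> b)), f:=List b} | 0 pending]
  bind g := List (a -> a)

Answer: e:=(Bool -> (Bool -> b)) f:=List b g:=List (a -> a)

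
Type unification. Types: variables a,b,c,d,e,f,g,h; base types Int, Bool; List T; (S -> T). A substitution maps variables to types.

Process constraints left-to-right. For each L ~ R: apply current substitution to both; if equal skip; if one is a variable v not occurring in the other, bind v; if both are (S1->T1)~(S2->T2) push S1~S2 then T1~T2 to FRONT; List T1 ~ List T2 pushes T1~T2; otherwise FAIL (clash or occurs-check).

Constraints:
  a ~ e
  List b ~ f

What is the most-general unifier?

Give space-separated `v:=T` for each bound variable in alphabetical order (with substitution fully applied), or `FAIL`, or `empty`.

step 1: unify a ~ e  [subst: {-} | 1 pending]
  bind a := e
step 2: unify List b ~ f  [subst: {a:=e} | 0 pending]
  bind f := List b

Answer: a:=e f:=List b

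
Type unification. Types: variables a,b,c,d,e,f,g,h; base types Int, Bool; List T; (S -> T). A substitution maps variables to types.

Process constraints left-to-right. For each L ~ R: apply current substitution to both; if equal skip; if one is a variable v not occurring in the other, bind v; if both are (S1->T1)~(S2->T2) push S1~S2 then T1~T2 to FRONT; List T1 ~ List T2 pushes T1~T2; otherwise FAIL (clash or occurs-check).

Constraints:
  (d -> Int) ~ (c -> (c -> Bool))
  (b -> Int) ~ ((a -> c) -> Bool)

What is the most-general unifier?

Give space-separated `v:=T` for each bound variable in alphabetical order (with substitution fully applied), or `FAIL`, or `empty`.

Answer: FAIL

Derivation:
step 1: unify (d -> Int) ~ (c -> (c -> Bool))  [subst: {-} | 1 pending]
  -> decompose arrow: push d~c, Int~(c -> Bool)
step 2: unify d ~ c  [subst: {-} | 2 pending]
  bind d := c
step 3: unify Int ~ (c -> Bool)  [subst: {d:=c} | 1 pending]
  clash: Int vs (c -> Bool)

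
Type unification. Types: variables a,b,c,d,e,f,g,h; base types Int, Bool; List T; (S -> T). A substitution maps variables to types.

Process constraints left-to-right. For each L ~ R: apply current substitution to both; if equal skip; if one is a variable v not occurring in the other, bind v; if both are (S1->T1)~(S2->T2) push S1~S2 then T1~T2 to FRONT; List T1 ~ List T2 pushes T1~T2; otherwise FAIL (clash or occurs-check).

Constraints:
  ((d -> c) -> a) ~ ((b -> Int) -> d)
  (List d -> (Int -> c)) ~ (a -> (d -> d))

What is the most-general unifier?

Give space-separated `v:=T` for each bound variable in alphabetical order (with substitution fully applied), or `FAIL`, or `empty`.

step 1: unify ((d -> c) -> a) ~ ((b -> Int) -> d)  [subst: {-} | 1 pending]
  -> decompose arrow: push (d -> c)~(b -> Int), a~d
step 2: unify (d -> c) ~ (b -> Int)  [subst: {-} | 2 pending]
  -> decompose arrow: push d~b, c~Int
step 3: unify d ~ b  [subst: {-} | 3 pending]
  bind d := b
step 4: unify c ~ Int  [subst: {d:=b} | 2 pending]
  bind c := Int
step 5: unify a ~ b  [subst: {d:=b, c:=Int} | 1 pending]
  bind a := b
step 6: unify (List b -> (Int -> Int)) ~ (b -> (b -> b))  [subst: {d:=b, c:=Int, a:=b} | 0 pending]
  -> decompose arrow: push List b~b, (Int -> Int)~(b -> b)
step 7: unify List b ~ b  [subst: {d:=b, c:=Int, a:=b} | 1 pending]
  occurs-check fail

Answer: FAIL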